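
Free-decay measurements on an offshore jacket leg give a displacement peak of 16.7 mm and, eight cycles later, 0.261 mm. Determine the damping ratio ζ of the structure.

0.0825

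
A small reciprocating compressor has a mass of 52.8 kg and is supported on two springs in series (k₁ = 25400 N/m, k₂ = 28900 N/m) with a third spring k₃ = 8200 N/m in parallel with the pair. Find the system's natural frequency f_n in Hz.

3.23 Hz

Series pair: k_s = k₁k₂/(k₁+k₂) = (25400)(28900)/(25400 + 28900) = 13520 N/m. In parallel with k₃: k_eq = 13520 + 8200 = 21720 N/m.
ω_n = √(k_eq/m) = √(21720/52.8) = √411.3 = 20.28 rad/s.
f_n = ω_n/(2π) = 20.28/6.283 = 3.228 Hz.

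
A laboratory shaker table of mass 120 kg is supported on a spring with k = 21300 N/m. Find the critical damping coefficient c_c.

c_c = 2√(k·m) = 2√(21300 × 120) = 2 × 1599 = 3197 N·s/m.

3200 N·s/m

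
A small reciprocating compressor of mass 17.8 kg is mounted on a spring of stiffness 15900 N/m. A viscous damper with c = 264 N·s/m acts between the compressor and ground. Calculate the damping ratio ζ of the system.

0.248

ω_n = √(k/m) = √(15900/17.8) = 29.89 rad/s.
Critical damping c_c = 2√(k·m) = 2√(15900 × 17.8) = 1064 N·s/m, so ζ = c/c_c = 264/1064 = 0.2481.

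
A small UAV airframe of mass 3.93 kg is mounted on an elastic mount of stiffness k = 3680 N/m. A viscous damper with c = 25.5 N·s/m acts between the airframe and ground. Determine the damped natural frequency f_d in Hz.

ω_n = √(k/m) = √(3680/3.93) = 30.60 rad/s.
Critical damping c_c = 2√(k·m) = 2√(3680 × 3.93) = 240.5 N·s/m, so ζ = c/c_c = 25.5/240.5 = 0.1060.
ω_d = ω_n√(1 − ζ²) = 30.60 × √(1 − 0.0112) = 30.43 rad/s.
f_d = ω_d/(2π) = 4.843 Hz.

4.84 Hz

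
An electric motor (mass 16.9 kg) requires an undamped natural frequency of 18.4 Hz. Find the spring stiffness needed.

ω_n = 2πf_n = 2π × 18.4 = 115.6 rad/s.
k = m·ω_n² = 16.9 × 115.6² = 16.9 × 13370 = 225900 N/m.

226000 N/m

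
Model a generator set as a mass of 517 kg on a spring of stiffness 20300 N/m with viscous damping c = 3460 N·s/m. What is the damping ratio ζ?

0.534

ω_n = √(k/m) = √(20300/517) = 6.266 rad/s.
Critical damping c_c = 2√(k·m) = 2√(20300 × 517) = 6479 N·s/m, so ζ = c/c_c = 3460/6479 = 0.5340.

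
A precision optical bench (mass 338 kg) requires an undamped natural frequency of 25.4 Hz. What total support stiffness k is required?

ω_n = 2πf_n = 2π × 25.4 = 159.6 rad/s.
k = m·ω_n² = 338 × 159.6² = 338 × 25470 = 8609000 N/m.

8610000 N/m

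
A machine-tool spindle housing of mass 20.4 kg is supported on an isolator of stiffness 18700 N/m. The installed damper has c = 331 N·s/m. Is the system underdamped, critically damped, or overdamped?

underdamped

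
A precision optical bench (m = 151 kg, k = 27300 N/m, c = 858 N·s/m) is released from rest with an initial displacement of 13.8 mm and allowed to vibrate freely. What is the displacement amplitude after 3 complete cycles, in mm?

ζ = c/(2√(km)) = 858/(2√(27300 × 151)) = 858/4061 = 0.2113.
Logarithmic decrement δ = 2πζ/√(1 − ζ²) = 2π × 0.2113/√(1 − 0.0446) = 1.358.
After n cycles, x_n/x₀ = e^(−nδ), so x_3 = 13.8 × e^(−3 × 1.358) = 13.8 × 0.01700 = 0.2345 mm.

0.235 mm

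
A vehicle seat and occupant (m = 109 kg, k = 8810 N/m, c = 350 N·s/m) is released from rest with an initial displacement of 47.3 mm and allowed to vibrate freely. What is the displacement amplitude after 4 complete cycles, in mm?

ζ = c/(2√(km)) = 350/(2√(8810 × 109)) = 350/1960 = 0.1786.
Logarithmic decrement δ = 2πζ/√(1 − ζ²) = 2π × 0.1786/√(1 − 0.0319) = 1.140.
After n cycles, x_n/x₀ = e^(−nδ), so x_4 = 47.3 × e^(−4 × 1.140) = 47.3 × 0.01045 = 0.4941 mm.

0.494 mm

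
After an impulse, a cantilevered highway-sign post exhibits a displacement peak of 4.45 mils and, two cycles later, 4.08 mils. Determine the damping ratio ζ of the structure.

Logarithmic decrement δ = (1/n)·ln(x₀/x_n) = (1/2)·ln(4.45/4.08) = (1/2)·ln(1.091) = 0.04340.
ζ = δ/√(4π² + δ²) = 0.04340/√(39.48 + 0.00188) = 0.04340/6.283 = 0.006908.

0.00691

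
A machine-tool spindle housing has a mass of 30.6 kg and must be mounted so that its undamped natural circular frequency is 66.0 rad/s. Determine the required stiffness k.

133000 N/m

k = m·ω_n² = 30.6 × 66.00² = 30.6 × 4356 = 133300 N/m.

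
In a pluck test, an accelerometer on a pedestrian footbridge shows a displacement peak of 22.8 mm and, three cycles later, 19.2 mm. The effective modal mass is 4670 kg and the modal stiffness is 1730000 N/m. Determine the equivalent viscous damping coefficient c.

Logarithmic decrement δ = (1/n)·ln(x₀/x_n) = (1/3)·ln(22.8/19.2) = (1/3)·ln(1.188) = 0.05728.
ζ = δ/√(4π² + δ²) = 0.05728/√(39.48 + 0.00328) = 0.05728/6.283 = 0.009117.
c = ζ · 2√(km) = 0.009117 × 2√(1730000 × 4670) = 0.009117 × 179800 = 1639 N·s/m.

1640 N·s/m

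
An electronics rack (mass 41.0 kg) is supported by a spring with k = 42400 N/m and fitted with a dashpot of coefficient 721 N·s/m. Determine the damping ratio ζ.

ω_n = √(k/m) = √(42400/41.0) = 32.16 rad/s.
Critical damping c_c = 2√(k·m) = 2√(42400 × 41.0) = 2637 N·s/m, so ζ = c/c_c = 721/2637 = 0.2734.

0.273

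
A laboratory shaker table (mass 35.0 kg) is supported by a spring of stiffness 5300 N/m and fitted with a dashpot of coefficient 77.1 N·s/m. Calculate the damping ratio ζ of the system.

0.0895

ω_n = √(k/m) = √(5300/35.0) = 12.31 rad/s.
Critical damping c_c = 2√(k·m) = 2√(5300 × 35.0) = 861.4 N·s/m, so ζ = c/c_c = 77.1/861.4 = 0.08951.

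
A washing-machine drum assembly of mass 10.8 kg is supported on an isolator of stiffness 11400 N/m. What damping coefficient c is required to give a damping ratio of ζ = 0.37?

c_c = 2√(k·m) = 2√(11400 × 10.8) = 701.8 N·s/m.
c = ζ·c_c = 0.37 × 701.8 = 259.7 N·s/m.

260 N·s/m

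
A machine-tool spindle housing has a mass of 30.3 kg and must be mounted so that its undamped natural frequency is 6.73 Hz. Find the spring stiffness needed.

54200 N/m

ω_n = 2πf_n = 2π × 6.73 = 42.29 rad/s.
k = m·ω_n² = 30.3 × 42.29² = 30.3 × 1788 = 54180 N/m.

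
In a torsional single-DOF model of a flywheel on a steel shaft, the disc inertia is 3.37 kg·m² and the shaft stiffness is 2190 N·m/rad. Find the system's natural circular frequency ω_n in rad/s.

25.5 rad/s

ω_n = √(k_t/J) = √(2190/3.37) = √649.9 = 25.49 rad/s.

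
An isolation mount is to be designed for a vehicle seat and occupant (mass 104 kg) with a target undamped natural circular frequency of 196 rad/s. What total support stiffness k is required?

k = m·ω_n² = 104 × 196.0² = 104 × 38420 = 3995000 N/m.

4000000 N/m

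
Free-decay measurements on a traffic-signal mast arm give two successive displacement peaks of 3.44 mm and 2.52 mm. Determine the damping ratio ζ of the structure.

Logarithmic decrement δ = (1/n)·ln(x₀/x_n) = (1/1)·ln(3.44/2.52) = (1/1)·ln(1.365) = 0.3112.
ζ = δ/√(4π² + δ²) = 0.3112/√(39.48 + 0.0969) = 0.3112/6.291 = 0.04947.

0.0495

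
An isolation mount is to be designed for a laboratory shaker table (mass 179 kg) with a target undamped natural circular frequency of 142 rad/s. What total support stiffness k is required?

3610000 N/m

k = m·ω_n² = 179 × 142.0² = 179 × 20160 = 3609000 N/m.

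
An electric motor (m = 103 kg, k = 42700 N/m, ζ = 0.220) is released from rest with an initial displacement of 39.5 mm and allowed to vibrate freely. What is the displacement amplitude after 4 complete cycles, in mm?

Logarithmic decrement δ = 2πζ/√(1 − ζ²) = 2π × 0.2200/√(1 − 0.0484) = 1.417.
After n cycles, x_n/x₀ = e^(−nδ), so x_4 = 39.5 × e^(−4 × 1.417) = 39.5 × 0.003455 = 0.1365 mm.

0.136 mm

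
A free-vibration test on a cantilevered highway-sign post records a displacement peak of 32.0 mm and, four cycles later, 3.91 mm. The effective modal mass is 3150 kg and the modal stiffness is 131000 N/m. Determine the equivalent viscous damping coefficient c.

Logarithmic decrement δ = (1/n)·ln(x₀/x_n) = (1/4)·ln(32.0/3.91) = (1/4)·ln(8.184) = 0.5255.
ζ = δ/√(4π² + δ²) = 0.5255/√(39.48 + 0.276) = 0.5255/6.305 = 0.08335.
c = ζ · 2√(km) = 0.08335 × 2√(131000 × 3150) = 0.08335 × 40630 = 3386 N·s/m.

3390 N·s/m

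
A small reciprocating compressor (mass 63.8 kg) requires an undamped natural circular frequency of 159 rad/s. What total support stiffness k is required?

k = m·ω_n² = 63.8 × 159.0² = 63.8 × 25280 = 1613000 N/m.

1610000 N/m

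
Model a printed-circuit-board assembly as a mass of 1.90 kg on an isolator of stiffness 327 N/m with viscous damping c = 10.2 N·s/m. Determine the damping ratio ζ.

ω_n = √(k/m) = √(327.0/1.90) = 13.12 rad/s.
Critical damping c_c = 2√(k·m) = 2√(327.0 × 1.90) = 49.85 N·s/m, so ζ = c/c_c = 10.2/49.85 = 0.2046.

0.205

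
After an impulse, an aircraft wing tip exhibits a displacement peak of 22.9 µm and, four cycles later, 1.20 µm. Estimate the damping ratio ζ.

0.117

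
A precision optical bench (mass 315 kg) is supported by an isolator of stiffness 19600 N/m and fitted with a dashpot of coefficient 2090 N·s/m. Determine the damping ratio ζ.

0.421

ω_n = √(k/m) = √(19600/315) = 7.888 rad/s.
Critical damping c_c = 2√(k·m) = 2√(19600 × 315) = 4970 N·s/m, so ζ = c/c_c = 2090/4970 = 0.4206.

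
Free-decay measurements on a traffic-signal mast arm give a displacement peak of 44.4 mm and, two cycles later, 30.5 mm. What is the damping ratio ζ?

0.0299

Logarithmic decrement δ = (1/n)·ln(x₀/x_n) = (1/2)·ln(44.4/30.5) = (1/2)·ln(1.456) = 0.1878.
ζ = δ/√(4π² + δ²) = 0.1878/√(39.48 + 0.0353) = 0.1878/6.286 = 0.02987.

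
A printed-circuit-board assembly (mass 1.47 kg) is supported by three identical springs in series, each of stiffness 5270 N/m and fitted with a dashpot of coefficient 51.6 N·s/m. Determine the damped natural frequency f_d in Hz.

4.74 Hz

Series springs: 1/k_eq = 3/5270, so k_eq = 5270/3 = 1757 N/m.
ω_n = √(k_eq/m) = √(1757/1.47) = 34.57 rad/s.
Critical damping c_c = 2√(k_eq·m) = 2√(1757 × 1.47) = 101.6 N·s/m, so ζ = c/c_c = 51.6/101.6 = 0.5077.
ω_d = ω_n√(1 − ζ²) = 34.57 × √(1 − 0.258) = 29.78 rad/s.
f_d = ω_d/(2π) = 4.740 Hz.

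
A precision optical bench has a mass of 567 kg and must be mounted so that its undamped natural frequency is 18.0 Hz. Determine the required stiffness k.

ω_n = 2πf_n = 2π × 18.0 = 113.1 rad/s.
k = m·ω_n² = 567 × 113.1² = 567 × 12790 = 7253000 N/m.

7250000 N/m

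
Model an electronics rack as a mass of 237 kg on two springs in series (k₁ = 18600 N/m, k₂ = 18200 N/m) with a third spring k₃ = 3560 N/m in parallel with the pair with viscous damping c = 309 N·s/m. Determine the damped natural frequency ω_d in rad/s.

Series pair: k_s = k₁k₂/(k₁+k₂) = (18600)(18200)/(18600 + 18200) = 9199 N/m. In parallel with k₃: k_eq = 9199 + 3560 = 12760 N/m.
ω_n = √(k_eq/m) = √(12760/237) = 7.337 rad/s.
Critical damping c_c = 2√(k_eq·m) = 2√(12760 × 237) = 3478 N·s/m, so ζ = c/c_c = 309/3478 = 0.08885.
ω_d = ω_n√(1 − ζ²) = 7.337 × √(1 − 0.00789) = 7.308 rad/s.

7.31 rad/s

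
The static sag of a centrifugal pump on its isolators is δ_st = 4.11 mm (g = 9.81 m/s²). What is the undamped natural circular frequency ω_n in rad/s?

48.9 rad/s

ω_n = √(g/δ_st) = √(9.81/0.00411) = √2387 = 48.86 rad/s.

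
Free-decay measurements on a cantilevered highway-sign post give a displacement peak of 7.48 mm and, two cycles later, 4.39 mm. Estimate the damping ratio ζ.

0.0424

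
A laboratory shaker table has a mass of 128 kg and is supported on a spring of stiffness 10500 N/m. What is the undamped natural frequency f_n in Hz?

1.44 Hz

ω_n = √(k/m) = √(10500/128) = √82.03 = 9.057 rad/s.
f_n = ω_n/(2π) = 9.057/6.283 = 1.441 Hz.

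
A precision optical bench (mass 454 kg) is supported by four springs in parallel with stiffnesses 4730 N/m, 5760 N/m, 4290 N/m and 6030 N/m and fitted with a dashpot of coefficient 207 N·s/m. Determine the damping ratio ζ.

0.0337

Parallel springs add: k_eq = 4730 + 5760 + 4290 + 6030 = 20810 N/m.
ω_n = √(k_eq/m) = √(20810/454) = 6.770 rad/s.
Critical damping c_c = 2√(k_eq·m) = 2√(20810 × 454) = 6147 N·s/m, so ζ = c/c_c = 207/6147 = 0.03367.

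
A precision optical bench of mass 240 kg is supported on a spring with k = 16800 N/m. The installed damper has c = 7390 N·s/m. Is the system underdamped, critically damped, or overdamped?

overdamped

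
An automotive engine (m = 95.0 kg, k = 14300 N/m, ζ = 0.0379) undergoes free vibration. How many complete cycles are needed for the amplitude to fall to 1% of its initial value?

Logarithmic decrement δ = 2πζ/√(1 − ζ²) = 2π × 0.03790/√(1 − 0.00144) = 0.2383.
x_n/x₀ = e^(−nδ) ≤ 0.01; take ln: n ≥ ln(1/0.01)/δ = 4.605/0.2383 = 19.32.
So 20 complete cycles are required.

20 cycles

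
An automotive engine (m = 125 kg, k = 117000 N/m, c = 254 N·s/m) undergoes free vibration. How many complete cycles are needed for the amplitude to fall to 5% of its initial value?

15 cycles

ζ = c/(2√(km)) = 254/(2√(117000 × 125)) = 254/7649 = 0.03321.
Logarithmic decrement δ = 2πζ/√(1 − ζ²) = 2π × 0.03321/√(1 − 0.00110) = 0.2088.
x_n/x₀ = e^(−nδ) ≤ 0.05; take ln: n ≥ ln(1/0.05)/δ = 2.996/0.2088 = 14.35.
So 15 complete cycles are required.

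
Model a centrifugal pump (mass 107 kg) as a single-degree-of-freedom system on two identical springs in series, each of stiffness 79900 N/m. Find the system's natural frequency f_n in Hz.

Series springs: 1/k_eq = 2/79900, so k_eq = 79900/2 = 39950 N/m.
ω_n = √(k_eq/m) = √(39950/107) = √373.4 = 19.32 rad/s.
f_n = ω_n/(2π) = 19.32/6.283 = 3.075 Hz.

3.08 Hz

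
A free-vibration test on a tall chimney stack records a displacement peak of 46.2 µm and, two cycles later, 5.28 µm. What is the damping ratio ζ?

0.170

Logarithmic decrement δ = (1/n)·ln(x₀/x_n) = (1/2)·ln(46.2/5.28) = (1/2)·ln(8.750) = 1.085.
ζ = δ/√(4π² + δ²) = 1.085/√(39.48 + 1.18) = 1.085/6.376 = 0.1701.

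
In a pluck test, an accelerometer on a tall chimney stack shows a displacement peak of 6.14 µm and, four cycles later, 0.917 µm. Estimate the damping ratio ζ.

Logarithmic decrement δ = (1/n)·ln(x₀/x_n) = (1/4)·ln(6.14/0.917) = (1/4)·ln(6.696) = 0.4754.
ζ = δ/√(4π² + δ²) = 0.4754/√(39.48 + 0.226) = 0.4754/6.301 = 0.07544.

0.0754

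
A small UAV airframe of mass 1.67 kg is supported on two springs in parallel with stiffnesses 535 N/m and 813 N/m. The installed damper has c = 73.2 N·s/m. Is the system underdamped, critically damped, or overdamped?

underdamped

Parallel springs add: k_eq = 535 + 813 = 1348 N/m.
c_c = 2√(k_eq·m) = 94.89 N·s/m; ζ = c/c_c = 73.2/94.89 = 0.771.
Since ζ < 1 the system is underdamped.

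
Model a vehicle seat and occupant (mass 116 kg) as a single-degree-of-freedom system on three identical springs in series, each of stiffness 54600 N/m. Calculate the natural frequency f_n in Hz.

Series springs: 1/k_eq = 3/54600, so k_eq = 54600/3 = 18200 N/m.
ω_n = √(k_eq/m) = √(18200/116) = √156.9 = 12.53 rad/s.
f_n = ω_n/(2π) = 12.53/6.283 = 1.994 Hz.

1.99 Hz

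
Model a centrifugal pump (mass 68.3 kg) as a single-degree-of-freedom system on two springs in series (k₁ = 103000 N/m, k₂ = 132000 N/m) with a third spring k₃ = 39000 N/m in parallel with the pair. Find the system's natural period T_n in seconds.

0.167 s

Series pair: k_s = k₁k₂/(k₁+k₂) = (103000)(132000)/(103000 + 132000) = 57860 N/m. In parallel with k₃: k_eq = 57860 + 39000 = 96860 N/m.
ω_n = √(k_eq/m) = √(96860/68.3) = √1418 = 37.66 rad/s.
T_n = 2π/ω_n = 6.283/37.66 = 0.1669 s.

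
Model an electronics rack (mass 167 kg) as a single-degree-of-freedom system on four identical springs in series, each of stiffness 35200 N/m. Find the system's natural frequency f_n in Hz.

1.16 Hz

Series springs: 1/k_eq = 4/35200, so k_eq = 35200/4 = 8800 N/m.
ω_n = √(k_eq/m) = √(8800/167) = √52.69 = 7.259 rad/s.
f_n = ω_n/(2π) = 7.259/6.283 = 1.155 Hz.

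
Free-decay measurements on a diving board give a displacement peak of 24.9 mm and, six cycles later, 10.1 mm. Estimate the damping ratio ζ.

Logarithmic decrement δ = (1/n)·ln(x₀/x_n) = (1/6)·ln(24.9/10.1) = (1/6)·ln(2.465) = 0.1504.
ζ = δ/√(4π² + δ²) = 0.1504/√(39.48 + 0.0226) = 0.1504/6.285 = 0.02393.

0.0239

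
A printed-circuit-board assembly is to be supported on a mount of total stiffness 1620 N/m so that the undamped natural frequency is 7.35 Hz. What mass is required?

0.760 kg

ω_n = 2πf_n = 2π × 7.35 = 46.18 rad/s.
m = k/ω_n² = 1620/46.18² = 1620/2133 = 0.7596 kg.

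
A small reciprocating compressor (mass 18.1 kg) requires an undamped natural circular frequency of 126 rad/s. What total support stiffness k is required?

k = m·ω_n² = 18.1 × 126.0² = 18.1 × 15880 = 287400 N/m.

287000 N/m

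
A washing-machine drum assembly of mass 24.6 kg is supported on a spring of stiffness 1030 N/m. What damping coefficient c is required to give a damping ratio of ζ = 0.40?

c_c = 2√(k·m) = 2√(1030 × 24.6) = 318.4 N·s/m.
c = ζ·c_c = 0.40 × 318.4 = 127.3 N·s/m.

127 N·s/m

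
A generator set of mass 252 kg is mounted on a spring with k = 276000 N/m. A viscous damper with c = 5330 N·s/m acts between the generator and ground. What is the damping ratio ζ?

0.320

ω_n = √(k/m) = √(276000/252) = 33.09 rad/s.
Critical damping c_c = 2√(k·m) = 2√(276000 × 252) = 16680 N·s/m, so ζ = c/c_c = 5330/16680 = 0.3196.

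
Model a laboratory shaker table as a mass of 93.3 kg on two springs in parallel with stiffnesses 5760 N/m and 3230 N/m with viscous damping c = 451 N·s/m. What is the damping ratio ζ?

Parallel springs add: k_eq = 5760 + 3230 = 8990 N/m.
ω_n = √(k_eq/m) = √(8990/93.3) = 9.816 rad/s.
Critical damping c_c = 2√(k_eq·m) = 2√(8990 × 93.3) = 1832 N·s/m, so ζ = c/c_c = 451/1832 = 0.2462.

0.246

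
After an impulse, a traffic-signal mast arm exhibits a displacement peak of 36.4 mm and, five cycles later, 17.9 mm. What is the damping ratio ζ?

0.0226

Logarithmic decrement δ = (1/n)·ln(x₀/x_n) = (1/5)·ln(36.4/17.9) = (1/5)·ln(2.034) = 0.1420.
ζ = δ/√(4π² + δ²) = 0.1420/√(39.48 + 0.0202) = 0.1420/6.285 = 0.02259.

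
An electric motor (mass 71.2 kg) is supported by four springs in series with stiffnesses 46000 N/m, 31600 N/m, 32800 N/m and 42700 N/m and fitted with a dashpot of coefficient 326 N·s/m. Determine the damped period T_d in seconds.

0.561 s

Series springs: 1/k_eq = 1/46000 + 1/31600 + 1/32800 + 1/42700 = 0.0001073, so k_eq = 9320 N/m.
ω_n = √(k_eq/m) = √(9320/71.2) = 11.44 rad/s.
Critical damping c_c = 2√(k_eq·m) = 2√(9320 × 71.2) = 1629 N·s/m, so ζ = c/c_c = 326/1629 = 0.2001.
ω_d = ω_n√(1 − ζ²) = 11.44 × √(1 − 0.0400) = 11.21 rad/s.
T_d = 2π/ω_d = 0.5605 s.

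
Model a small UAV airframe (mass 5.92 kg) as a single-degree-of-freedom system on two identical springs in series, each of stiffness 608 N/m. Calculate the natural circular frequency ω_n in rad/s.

7.17 rad/s

Series springs: 1/k_eq = 2/608, so k_eq = 608/2 = 304.0 N/m.
ω_n = √(k_eq/m) = √(304.0/5.92) = √51.35 = 7.166 rad/s.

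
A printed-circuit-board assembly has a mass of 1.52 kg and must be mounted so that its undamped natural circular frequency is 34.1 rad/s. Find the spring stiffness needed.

1770 N/m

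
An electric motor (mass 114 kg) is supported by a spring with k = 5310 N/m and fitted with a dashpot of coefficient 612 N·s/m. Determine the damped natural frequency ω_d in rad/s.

ω_n = √(k/m) = √(5310/114) = 6.825 rad/s.
Critical damping c_c = 2√(k·m) = 2√(5310 × 114) = 1556 N·s/m, so ζ = c/c_c = 612/1556 = 0.3933.
ω_d = ω_n√(1 − ζ²) = 6.825 × √(1 − 0.155) = 6.275 rad/s.

6.27 rad/s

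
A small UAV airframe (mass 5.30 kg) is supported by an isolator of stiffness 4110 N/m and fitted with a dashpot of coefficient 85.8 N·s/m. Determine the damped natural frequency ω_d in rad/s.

ω_n = √(k/m) = √(4110/5.30) = 27.85 rad/s.
Critical damping c_c = 2√(k·m) = 2√(4110 × 5.30) = 295.2 N·s/m, so ζ = c/c_c = 85.8/295.2 = 0.2907.
ω_d = ω_n√(1 − ζ²) = 27.85 × √(1 − 0.0845) = 26.64 rad/s.

26.6 rad/s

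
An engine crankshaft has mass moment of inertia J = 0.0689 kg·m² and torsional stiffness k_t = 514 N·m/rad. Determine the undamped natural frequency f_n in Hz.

13.7 Hz

ω_n = √(k_t/J) = √(514/0.0689) = √7460 = 86.37 rad/s.
f_n = ω_n/(2π) = 86.37/6.283 = 13.75 Hz.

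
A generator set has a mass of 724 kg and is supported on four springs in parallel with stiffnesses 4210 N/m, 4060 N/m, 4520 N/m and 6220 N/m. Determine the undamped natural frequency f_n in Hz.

0.816 Hz

Parallel springs add: k_eq = 4210 + 4060 + 4520 + 6220 = 19010 N/m.
ω_n = √(k_eq/m) = √(19010/724) = √26.26 = 5.124 rad/s.
f_n = ω_n/(2π) = 5.124/6.283 = 0.8155 Hz.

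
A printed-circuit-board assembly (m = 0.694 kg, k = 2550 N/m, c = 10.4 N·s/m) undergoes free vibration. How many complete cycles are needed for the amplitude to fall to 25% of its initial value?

2 cycles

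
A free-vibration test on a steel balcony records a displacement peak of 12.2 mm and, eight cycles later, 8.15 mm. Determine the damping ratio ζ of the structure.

0.00803

Logarithmic decrement δ = (1/n)·ln(x₀/x_n) = (1/8)·ln(12.2/8.15) = (1/8)·ln(1.497) = 0.05043.
ζ = δ/√(4π² + δ²) = 0.05043/√(39.48 + 0.00254) = 0.05043/6.283 = 0.008025.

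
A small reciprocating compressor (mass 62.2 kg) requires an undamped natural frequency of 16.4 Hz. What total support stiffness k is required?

660000 N/m

ω_n = 2πf_n = 2π × 16.4 = 103.0 rad/s.
k = m·ω_n² = 62.2 × 103.0² = 62.2 × 10620 = 660400 N/m.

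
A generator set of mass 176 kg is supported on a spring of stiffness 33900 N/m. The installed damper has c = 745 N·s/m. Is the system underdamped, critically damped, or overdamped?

c_c = 2√(k·m) = 4885 N·s/m; ζ = c/c_c = 745/4885 = 0.153.
Since ζ < 1 the system is underdamped.

underdamped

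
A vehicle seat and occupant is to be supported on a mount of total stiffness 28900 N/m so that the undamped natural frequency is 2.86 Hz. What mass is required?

ω_n = 2πf_n = 2π × 2.86 = 17.97 rad/s.
m = k/ω_n² = 28900/17.97² = 28900/322.9 = 89.50 kg.

89.5 kg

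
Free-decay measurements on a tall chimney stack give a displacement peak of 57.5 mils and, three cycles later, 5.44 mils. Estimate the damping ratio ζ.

0.124

Logarithmic decrement δ = (1/n)·ln(x₀/x_n) = (1/3)·ln(57.5/5.44) = (1/3)·ln(10.57) = 0.7860.
ζ = δ/√(4π² + δ²) = 0.7860/√(39.48 + 0.618) = 0.7860/6.332 = 0.1241.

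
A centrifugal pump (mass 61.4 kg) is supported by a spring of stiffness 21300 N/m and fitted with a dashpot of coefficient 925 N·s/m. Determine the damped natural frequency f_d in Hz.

2.71 Hz

ω_n = √(k/m) = √(21300/61.4) = 18.63 rad/s.
Critical damping c_c = 2√(k·m) = 2√(21300 × 61.4) = 2287 N·s/m, so ζ = c/c_c = 925/2287 = 0.4044.
ω_d = ω_n√(1 − ζ²) = 18.63 × √(1 − 0.164) = 17.03 rad/s.
f_d = ω_d/(2π) = 2.711 Hz.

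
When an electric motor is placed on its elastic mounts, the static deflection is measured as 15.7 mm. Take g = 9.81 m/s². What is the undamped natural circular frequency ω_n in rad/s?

25.0 rad/s

ω_n = √(g/δ_st) = √(9.81/0.0157) = √624.8 = 25.00 rad/s.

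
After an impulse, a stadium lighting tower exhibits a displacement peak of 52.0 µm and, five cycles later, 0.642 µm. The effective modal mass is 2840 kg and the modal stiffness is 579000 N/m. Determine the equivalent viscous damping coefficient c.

11200 N·s/m

Logarithmic decrement δ = (1/n)·ln(x₀/x_n) = (1/5)·ln(52.0/0.642) = (1/5)·ln(81.00) = 0.8789.
ζ = δ/√(4π² + δ²) = 0.8789/√(39.48 + 0.772) = 0.8789/6.344 = 0.1385.
c = ζ · 2√(km) = 0.1385 × 2√(579000 × 2840) = 0.1385 × 81100 = 11230 N·s/m.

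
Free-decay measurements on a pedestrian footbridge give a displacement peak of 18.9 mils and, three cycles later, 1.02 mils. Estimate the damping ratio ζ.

0.153

Logarithmic decrement δ = (1/n)·ln(x₀/x_n) = (1/3)·ln(18.9/1.02) = (1/3)·ln(18.53) = 0.9731.
ζ = δ/√(4π² + δ²) = 0.9731/√(39.48 + 0.947) = 0.9731/6.358 = 0.1531.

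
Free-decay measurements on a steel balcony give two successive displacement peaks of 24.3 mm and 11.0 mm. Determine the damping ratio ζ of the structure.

0.125

Logarithmic decrement δ = (1/n)·ln(x₀/x_n) = (1/1)·ln(24.3/11.0) = (1/1)·ln(2.209) = 0.7926.
ζ = δ/√(4π² + δ²) = 0.7926/√(39.48 + 0.628) = 0.7926/6.333 = 0.1252.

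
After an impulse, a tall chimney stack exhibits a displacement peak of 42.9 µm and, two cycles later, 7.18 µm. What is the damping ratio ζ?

0.141

Logarithmic decrement δ = (1/n)·ln(x₀/x_n) = (1/2)·ln(42.9/7.18) = (1/2)·ln(5.975) = 0.8938.
ζ = δ/√(4π² + δ²) = 0.8938/√(39.48 + 0.799) = 0.8938/6.346 = 0.1408.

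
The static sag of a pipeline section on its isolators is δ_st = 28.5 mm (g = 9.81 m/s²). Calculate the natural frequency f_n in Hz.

ω_n = √(g/δ_st) = √(9.81/0.0285) = √344.2 = 18.55 rad/s.
f_n = ω_n/(2π) = 18.55/6.283 = 2.953 Hz.

2.95 Hz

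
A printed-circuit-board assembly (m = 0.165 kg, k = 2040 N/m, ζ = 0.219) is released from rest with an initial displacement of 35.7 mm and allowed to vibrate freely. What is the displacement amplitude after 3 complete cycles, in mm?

0.519 mm

Logarithmic decrement δ = 2πζ/√(1 − ζ²) = 2π × 0.2190/√(1 − 0.0480) = 1.410.
After n cycles, x_n/x₀ = e^(−nδ), so x_3 = 35.7 × e^(−3 × 1.410) = 35.7 × 0.01454 = 0.5191 mm.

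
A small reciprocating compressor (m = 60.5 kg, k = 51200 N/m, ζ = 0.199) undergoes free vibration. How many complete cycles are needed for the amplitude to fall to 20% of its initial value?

2 cycles

Logarithmic decrement δ = 2πζ/√(1 − ζ²) = 2π × 0.1990/√(1 − 0.0396) = 1.276.
x_n/x₀ = e^(−nδ) ≤ 0.2; take ln: n ≥ ln(1/0.2)/δ = 1.609/1.276 = 1.261.
So 2 complete cycles are required.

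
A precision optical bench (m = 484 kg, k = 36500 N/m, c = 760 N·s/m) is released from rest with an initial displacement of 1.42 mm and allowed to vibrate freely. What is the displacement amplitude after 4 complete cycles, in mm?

ζ = c/(2√(km)) = 760/(2√(36500 × 484)) = 760/8406 = 0.09041.
Logarithmic decrement δ = 2πζ/√(1 − ζ²) = 2π × 0.09041/√(1 − 0.00817) = 0.5704.
After n cycles, x_n/x₀ = e^(−nδ), so x_4 = 1.42 × e^(−4 × 0.5704) = 1.42 × 0.1021 = 0.1450 mm.

0.145 mm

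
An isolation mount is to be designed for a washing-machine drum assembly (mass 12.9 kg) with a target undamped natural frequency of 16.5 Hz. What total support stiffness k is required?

ω_n = 2πf_n = 2π × 16.5 = 103.7 rad/s.
k = m·ω_n² = 12.9 × 103.7² = 12.9 × 10750 = 138600 N/m.

139000 N/m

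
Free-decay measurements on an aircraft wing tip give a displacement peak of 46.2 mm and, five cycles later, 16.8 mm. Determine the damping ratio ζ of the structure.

0.0322

Logarithmic decrement δ = (1/n)·ln(x₀/x_n) = (1/5)·ln(46.2/16.8) = (1/5)·ln(2.750) = 0.2023.
ζ = δ/√(4π² + δ²) = 0.2023/√(39.48 + 0.0409) = 0.2023/6.286 = 0.03218.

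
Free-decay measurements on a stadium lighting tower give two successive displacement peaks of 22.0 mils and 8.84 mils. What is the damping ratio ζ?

Logarithmic decrement δ = (1/n)·ln(x₀/x_n) = (1/1)·ln(22.0/8.84) = (1/1)·ln(2.489) = 0.9118.
ζ = δ/√(4π² + δ²) = 0.9118/√(39.48 + 0.831) = 0.9118/6.349 = 0.1436.

0.144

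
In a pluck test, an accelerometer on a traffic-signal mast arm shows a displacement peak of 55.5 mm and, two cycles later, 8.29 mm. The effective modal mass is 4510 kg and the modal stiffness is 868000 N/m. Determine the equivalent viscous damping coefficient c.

Logarithmic decrement δ = (1/n)·ln(x₀/x_n) = (1/2)·ln(55.5/8.29) = (1/2)·ln(6.695) = 0.9507.
ζ = δ/√(4π² + δ²) = 0.9507/√(39.48 + 0.904) = 0.9507/6.355 = 0.1496.
c = ζ · 2√(km) = 0.1496 × 2√(868000 × 4510) = 0.1496 × 125100 = 18720 N·s/m.

18700 N·s/m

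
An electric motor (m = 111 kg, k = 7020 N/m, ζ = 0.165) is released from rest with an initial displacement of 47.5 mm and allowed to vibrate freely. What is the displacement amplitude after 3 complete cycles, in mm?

2.03 mm

Logarithmic decrement δ = 2πζ/√(1 − ζ²) = 2π × 0.1650/√(1 − 0.0272) = 1.051.
After n cycles, x_n/x₀ = e^(−nδ), so x_3 = 47.5 × e^(−3 × 1.051) = 47.5 × 0.04271 = 2.029 mm.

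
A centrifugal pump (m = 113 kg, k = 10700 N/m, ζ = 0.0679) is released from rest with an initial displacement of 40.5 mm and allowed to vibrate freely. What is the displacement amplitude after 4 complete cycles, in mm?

Logarithmic decrement δ = 2πζ/√(1 − ζ²) = 2π × 0.06790/√(1 − 0.00461) = 0.4276.
After n cycles, x_n/x₀ = e^(−nδ), so x_4 = 40.5 × e^(−4 × 0.4276) = 40.5 × 0.1808 = 7.322 mm.

7.32 mm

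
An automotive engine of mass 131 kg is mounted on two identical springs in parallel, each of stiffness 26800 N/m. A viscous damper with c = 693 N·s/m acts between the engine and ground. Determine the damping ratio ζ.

Parallel springs add: k_eq = 2 × 26800 = 53600 N/m.
ω_n = √(k_eq/m) = √(53600/131) = 20.23 rad/s.
Critical damping c_c = 2√(k_eq·m) = 2√(53600 × 131) = 5300 N·s/m, so ζ = c/c_c = 693/5300 = 0.1308.

0.131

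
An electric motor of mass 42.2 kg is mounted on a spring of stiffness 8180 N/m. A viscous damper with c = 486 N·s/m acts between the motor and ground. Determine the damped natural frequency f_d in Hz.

ω_n = √(k/m) = √(8180/42.2) = 13.92 rad/s.
Critical damping c_c = 2√(k·m) = 2√(8180 × 42.2) = 1175 N·s/m, so ζ = c/c_c = 486/1175 = 0.4136.
ω_d = ω_n√(1 − ζ²) = 13.92 × √(1 − 0.171) = 12.68 rad/s.
f_d = ω_d/(2π) = 2.017 Hz.

2.02 Hz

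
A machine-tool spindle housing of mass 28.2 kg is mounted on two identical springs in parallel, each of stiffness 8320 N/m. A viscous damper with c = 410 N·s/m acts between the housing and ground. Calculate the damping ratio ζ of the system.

0.299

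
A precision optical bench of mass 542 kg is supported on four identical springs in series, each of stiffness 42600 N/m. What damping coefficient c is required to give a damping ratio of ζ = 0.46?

Series springs: 1/k_eq = 4/42600, so k_eq = 42600/4 = 10650 N/m.
c_c = 2√(k_eq·m) = 2√(10650 × 542) = 4805 N·s/m.
c = ζ·c_c = 0.46 × 4805 = 2210 N·s/m.

2210 N·s/m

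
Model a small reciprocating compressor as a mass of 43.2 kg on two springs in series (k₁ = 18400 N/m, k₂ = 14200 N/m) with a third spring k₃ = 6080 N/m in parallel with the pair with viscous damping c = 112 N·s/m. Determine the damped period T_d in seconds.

0.349 s

Series pair: k_s = k₁k₂/(k₁+k₂) = (18400)(14200)/(18400 + 14200) = 8015 N/m. In parallel with k₃: k_eq = 8015 + 6080 = 14090 N/m.
ω_n = √(k_eq/m) = √(14090/43.2) = 18.06 rad/s.
Critical damping c_c = 2√(k_eq·m) = 2√(14090 × 43.2) = 1561 N·s/m, so ζ = c/c_c = 112/1561 = 0.07177.
ω_d = ω_n√(1 − ζ²) = 18.06 × √(1 − 0.00515) = 18.02 rad/s.
T_d = 2π/ω_d = 0.3488 s.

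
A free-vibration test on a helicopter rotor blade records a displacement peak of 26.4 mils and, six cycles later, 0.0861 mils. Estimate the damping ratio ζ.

0.150

Logarithmic decrement δ = (1/n)·ln(x₀/x_n) = (1/6)·ln(26.4/0.0861) = (1/6)·ln(306.6) = 0.9543.
ζ = δ/√(4π² + δ²) = 0.9543/√(39.48 + 0.911) = 0.9543/6.355 = 0.1502.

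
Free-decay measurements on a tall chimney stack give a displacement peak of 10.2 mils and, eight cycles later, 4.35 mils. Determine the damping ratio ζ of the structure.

0.0170

Logarithmic decrement δ = (1/n)·ln(x₀/x_n) = (1/8)·ln(10.2/4.35) = (1/8)·ln(2.345) = 0.1065.
ζ = δ/√(4π² + δ²) = 0.1065/√(39.48 + 0.0113) = 0.1065/6.284 = 0.01695.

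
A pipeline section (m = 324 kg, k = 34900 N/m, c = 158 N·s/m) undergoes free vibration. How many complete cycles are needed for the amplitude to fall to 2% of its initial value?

ζ = c/(2√(km)) = 158/(2√(34900 × 324)) = 158/6725 = 0.02349.
Logarithmic decrement δ = 2πζ/√(1 − ζ²) = 2π × 0.02349/√(1 − 0.000552) = 0.1477.
x_n/x₀ = e^(−nδ) ≤ 0.02; take ln: n ≥ ln(1/0.02)/δ = 3.912/0.1477 = 26.49.
So 27 complete cycles are required.

27 cycles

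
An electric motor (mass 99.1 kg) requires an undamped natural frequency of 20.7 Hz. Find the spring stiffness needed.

1680000 N/m

ω_n = 2πf_n = 2π × 20.7 = 130.1 rad/s.
k = m·ω_n² = 99.1 × 130.1² = 99.1 × 16920 = 1676000 N/m.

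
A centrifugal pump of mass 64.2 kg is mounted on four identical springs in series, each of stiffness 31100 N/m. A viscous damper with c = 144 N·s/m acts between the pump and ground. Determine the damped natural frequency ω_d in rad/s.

10.9 rad/s

Series springs: 1/k_eq = 4/31100, so k_eq = 31100/4 = 7775 N/m.
ω_n = √(k_eq/m) = √(7775/64.2) = 11.00 rad/s.
Critical damping c_c = 2√(k_eq·m) = 2√(7775 × 64.2) = 1413 N·s/m, so ζ = c/c_c = 144/1413 = 0.1019.
ω_d = ω_n√(1 − ζ²) = 11.00 × √(1 − 0.0104) = 10.95 rad/s.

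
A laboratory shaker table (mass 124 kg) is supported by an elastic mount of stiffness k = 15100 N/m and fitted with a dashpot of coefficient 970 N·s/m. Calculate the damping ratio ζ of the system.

0.354

ω_n = √(k/m) = √(15100/124) = 11.04 rad/s.
Critical damping c_c = 2√(k·m) = 2√(15100 × 124) = 2737 N·s/m, so ζ = c/c_c = 970/2737 = 0.3544.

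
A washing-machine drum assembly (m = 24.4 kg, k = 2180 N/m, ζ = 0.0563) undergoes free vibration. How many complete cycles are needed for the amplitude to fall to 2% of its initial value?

12 cycles

Logarithmic decrement δ = 2πζ/√(1 − ζ²) = 2π × 0.05630/√(1 − 0.00317) = 0.3543.
x_n/x₀ = e^(−nδ) ≤ 0.02; take ln: n ≥ ln(1/0.02)/δ = 3.912/0.3543 = 11.04.
So 12 complete cycles are required.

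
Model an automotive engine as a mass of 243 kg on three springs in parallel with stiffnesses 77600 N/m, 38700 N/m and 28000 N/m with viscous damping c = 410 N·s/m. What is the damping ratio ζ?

0.0346

Parallel springs add: k_eq = 77600 + 38700 + 28000 = 144300 N/m.
ω_n = √(k_eq/m) = √(144300/243) = 24.37 rad/s.
Critical damping c_c = 2√(k_eq·m) = 2√(144300 × 243) = 11840 N·s/m, so ζ = c/c_c = 410/11840 = 0.03462.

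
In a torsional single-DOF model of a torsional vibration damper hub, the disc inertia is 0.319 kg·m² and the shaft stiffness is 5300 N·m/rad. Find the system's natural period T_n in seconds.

ω_n = √(k_t/J) = √(5300/0.319) = √16610 = 128.9 rad/s.
T_n = 2π/ω_n = 6.283/128.9 = 0.04875 s.

0.0487 s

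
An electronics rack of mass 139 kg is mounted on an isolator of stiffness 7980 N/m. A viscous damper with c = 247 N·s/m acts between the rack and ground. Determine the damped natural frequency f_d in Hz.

1.20 Hz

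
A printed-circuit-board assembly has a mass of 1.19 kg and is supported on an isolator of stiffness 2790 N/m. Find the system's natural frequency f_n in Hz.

ω_n = √(k/m) = √(2790/1.19) = √2345 = 48.42 rad/s.
f_n = ω_n/(2π) = 48.42/6.283 = 7.706 Hz.

7.71 Hz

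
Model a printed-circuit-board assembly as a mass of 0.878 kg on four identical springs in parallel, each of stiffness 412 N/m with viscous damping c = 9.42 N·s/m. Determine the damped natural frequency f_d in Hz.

6.84 Hz

Parallel springs add: k_eq = 4 × 412 = 1648 N/m.
ω_n = √(k_eq/m) = √(1648/0.878) = 43.32 rad/s.
Critical damping c_c = 2√(k_eq·m) = 2√(1648 × 0.878) = 76.08 N·s/m, so ζ = c/c_c = 9.42/76.08 = 0.1238.
ω_d = ω_n√(1 − ζ²) = 43.32 × √(1 − 0.0153) = 42.99 rad/s.
f_d = ω_d/(2π) = 6.842 Hz.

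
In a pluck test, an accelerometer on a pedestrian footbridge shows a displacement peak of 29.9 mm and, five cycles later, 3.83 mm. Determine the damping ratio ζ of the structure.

Logarithmic decrement δ = (1/n)·ln(x₀/x_n) = (1/5)·ln(29.9/3.83) = (1/5)·ln(7.807) = 0.4110.
ζ = δ/√(4π² + δ²) = 0.4110/√(39.48 + 0.169) = 0.4110/6.297 = 0.06527.

0.0653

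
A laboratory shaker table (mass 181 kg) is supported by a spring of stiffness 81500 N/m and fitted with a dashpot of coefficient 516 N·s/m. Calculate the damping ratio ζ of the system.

ω_n = √(k/m) = √(81500/181) = 21.22 rad/s.
Critical damping c_c = 2√(k·m) = 2√(81500 × 181) = 7682 N·s/m, so ζ = c/c_c = 516/7682 = 0.06717.

0.0672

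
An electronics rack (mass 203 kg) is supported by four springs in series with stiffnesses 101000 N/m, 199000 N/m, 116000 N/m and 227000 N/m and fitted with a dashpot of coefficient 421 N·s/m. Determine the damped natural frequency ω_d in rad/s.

13.2 rad/s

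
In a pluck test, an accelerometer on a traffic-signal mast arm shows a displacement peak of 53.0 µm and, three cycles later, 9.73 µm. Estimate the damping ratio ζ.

0.0896

Logarithmic decrement δ = (1/n)·ln(x₀/x_n) = (1/3)·ln(53.0/9.73) = (1/3)·ln(5.447) = 0.5650.
ζ = δ/√(4π² + δ²) = 0.5650/√(39.48 + 0.319) = 0.5650/6.309 = 0.08957.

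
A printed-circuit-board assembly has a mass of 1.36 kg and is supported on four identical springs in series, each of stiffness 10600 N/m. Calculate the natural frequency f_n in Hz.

Series springs: 1/k_eq = 4/10600, so k_eq = 10600/4 = 2650 N/m.
ω_n = √(k_eq/m) = √(2650/1.36) = √1949 = 44.14 rad/s.
f_n = ω_n/(2π) = 44.14/6.283 = 7.025 Hz.

7.03 Hz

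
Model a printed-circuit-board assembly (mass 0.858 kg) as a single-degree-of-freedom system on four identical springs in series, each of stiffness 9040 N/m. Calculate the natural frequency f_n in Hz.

Series springs: 1/k_eq = 4/9040, so k_eq = 9040/4 = 2260 N/m.
ω_n = √(k_eq/m) = √(2260/0.858) = √2634 = 51.32 rad/s.
f_n = ω_n/(2π) = 51.32/6.283 = 8.168 Hz.

8.17 Hz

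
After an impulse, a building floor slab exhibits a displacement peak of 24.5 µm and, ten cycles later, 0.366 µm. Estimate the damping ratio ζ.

0.0668

Logarithmic decrement δ = (1/n)·ln(x₀/x_n) = (1/10)·ln(24.5/0.366) = (1/10)·ln(66.94) = 0.4204.
ζ = δ/√(4π² + δ²) = 0.4204/√(39.48 + 0.177) = 0.4204/6.297 = 0.06676.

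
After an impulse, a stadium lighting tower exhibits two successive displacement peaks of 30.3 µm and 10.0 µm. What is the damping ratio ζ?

Logarithmic decrement δ = (1/n)·ln(x₀/x_n) = (1/1)·ln(30.3/10.0) = (1/1)·ln(3.030) = 1.109.
ζ = δ/√(4π² + δ²) = 1.109/√(39.48 + 1.23) = 1.109/6.380 = 0.1737.

0.174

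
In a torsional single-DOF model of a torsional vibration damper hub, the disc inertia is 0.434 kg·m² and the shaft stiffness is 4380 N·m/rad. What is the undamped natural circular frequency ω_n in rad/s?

100 rad/s

ω_n = √(k_t/J) = √(4380/0.434) = √10090 = 100.5 rad/s.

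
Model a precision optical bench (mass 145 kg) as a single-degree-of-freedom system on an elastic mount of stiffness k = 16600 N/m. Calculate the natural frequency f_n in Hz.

1.70 Hz

ω_n = √(k/m) = √(16600/145) = √114.5 = 10.70 rad/s.
f_n = ω_n/(2π) = 10.70/6.283 = 1.703 Hz.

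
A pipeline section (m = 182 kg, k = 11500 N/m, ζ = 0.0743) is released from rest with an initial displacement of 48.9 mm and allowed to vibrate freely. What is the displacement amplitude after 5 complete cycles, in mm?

Logarithmic decrement δ = 2πζ/√(1 − ζ²) = 2π × 0.07430/√(1 − 0.00552) = 0.4681.
After n cycles, x_n/x₀ = e^(−nδ), so x_5 = 48.9 × e^(−5 × 0.4681) = 48.9 × 0.09626 = 4.707 mm.

4.71 mm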